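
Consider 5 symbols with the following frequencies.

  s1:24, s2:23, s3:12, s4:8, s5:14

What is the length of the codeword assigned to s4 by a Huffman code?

Build the tree from the bottom:
combine s4(8), s3(12) → 20
combine s5(14), 20 → 34
combine s2(23), s1(24) → 47
combine 34, 47 → 81
s4 sits 3 levels below the root, so its codeword is 3 bits.

3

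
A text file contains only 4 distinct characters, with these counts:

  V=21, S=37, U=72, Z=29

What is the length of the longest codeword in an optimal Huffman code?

Merge the two lowest-weight nodes at each step:
merge V(21) and Z(29): 50
merge S(37) and 50: 87
merge U(72) and 87: 159
The first pair merged (V, Z) ends up deepest, at depth 3.

3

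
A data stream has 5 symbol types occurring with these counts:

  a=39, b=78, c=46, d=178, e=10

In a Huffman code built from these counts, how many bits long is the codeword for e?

4

Repeatedly merge the two smallest:
merge e(10) and a(39): 49
merge c(46) and 49: 95
merge b(78) and 95: 173
merge 173 and d(178): 351
e sits 4 levels below the root, so its codeword is 4 bits.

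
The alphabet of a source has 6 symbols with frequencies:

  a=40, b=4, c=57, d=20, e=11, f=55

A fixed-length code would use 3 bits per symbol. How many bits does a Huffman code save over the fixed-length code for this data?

Fixed-length: 3 bits × 187 symbols = 561 bits.
Huffman merges:
combine b(4), e(11) → 15
combine 15, d(20) → 35
combine 35, a(40) → 75
combine f(55), c(57) → 112
combine 75, 112 → 187
Huffman total = 15 + 35 + 75 + 112 + 187 = 424 bits.
Saving = 561 − 424 = 137 bits.

137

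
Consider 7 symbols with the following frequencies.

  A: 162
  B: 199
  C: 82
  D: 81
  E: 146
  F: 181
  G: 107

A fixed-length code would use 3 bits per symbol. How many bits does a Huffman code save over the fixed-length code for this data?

217

Fixed-length: 3 bits × 958 symbols = 2874 bits.
Huffman merges:
combine D(81), C(82) → 163
combine G(107), E(146) → 253
combine A(162), 163 → 325
combine F(181), B(199) → 380
combine 253, 325 → 578
combine 380, 578 → 958
Huffman total = 163 + 253 + 325 + 380 + 578 + 958 = 2657 bits.
Saving = 2874 − 2657 = 217 bits.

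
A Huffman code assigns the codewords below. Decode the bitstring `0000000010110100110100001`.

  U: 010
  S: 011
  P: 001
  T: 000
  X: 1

TTPSUSUTX

Read left to right; each codeword is recognised as soon as it completes (prefix code):
  000→T | 000→T | 001→P | 011→S | 010→U | 011→S | 010→U | 000→T | 1→X
Decoded message: TTPSUSUTX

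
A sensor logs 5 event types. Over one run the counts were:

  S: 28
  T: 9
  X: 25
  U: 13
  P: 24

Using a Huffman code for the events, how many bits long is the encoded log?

Merge the two smallest weights repeatedly:
T(9) + U(13) → 22
22 + P(24) → 46
X(25) + S(28) → 53
46 + 53 → 99
Each symbol's bit-cost is frequency × depth; summing gives 220 bits (equivalently 22 + 46 + 53 + 99).

220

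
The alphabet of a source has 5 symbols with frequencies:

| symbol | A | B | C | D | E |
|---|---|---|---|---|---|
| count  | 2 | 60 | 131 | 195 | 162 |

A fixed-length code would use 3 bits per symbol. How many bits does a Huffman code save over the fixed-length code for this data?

490

Fixed-length: 3 bits × 550 symbols = 1650 bits.
Huffman merges:
A(2) + B(60) → 62
62 + C(131) → 193
E(162) + 193 → 355
D(195) + 355 → 550
Huffman total = 62 + 193 + 355 + 550 = 1160 bits.
Saving = 1650 − 1160 = 490 bits.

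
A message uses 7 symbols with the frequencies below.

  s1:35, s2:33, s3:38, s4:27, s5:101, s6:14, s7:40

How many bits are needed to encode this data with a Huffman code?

763

Greedily combine the two least-frequent nodes:
merge s6(14) and s4(27): 41
merge s2(33) and s1(35): 68
merge s3(38) and s7(40): 78
merge 41 and 68: 109
merge 78 and s5(101): 179
merge 109 and 179: 288
Each symbol's bit-cost is frequency × depth; summing gives 763 bits (equivalently 41 + 68 + 78 + 109 + 179 + 288).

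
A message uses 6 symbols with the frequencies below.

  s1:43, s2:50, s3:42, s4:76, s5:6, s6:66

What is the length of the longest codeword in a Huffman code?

4

Merge the two lowest-weight nodes at each step:
merge s5(6) and s3(42): 48
merge s1(43) and 48: 91
merge s2(50) and s6(66): 116
merge s4(76) and 91: 167
merge 116 and 167: 283
The first pair merged (s5, s3) ends up deepest, at depth 4.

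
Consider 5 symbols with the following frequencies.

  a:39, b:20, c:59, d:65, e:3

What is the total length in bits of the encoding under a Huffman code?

Build the Huffman tree bottom-up:
combine e(3), b(20) → 23
combine 23, a(39) → 62
combine c(59), 62 → 121
combine d(65), 121 → 186
The encoded length is the sum of every internal node's weight: 23 + 62 + 121 + 186 = 392 bits.

392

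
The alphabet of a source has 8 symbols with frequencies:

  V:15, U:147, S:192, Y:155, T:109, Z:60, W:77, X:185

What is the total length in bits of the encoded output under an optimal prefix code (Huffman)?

2670

Merge the two smallest weights repeatedly:
combine V(15), Z(60) → 75
combine 75, W(77) → 152
combine T(109), U(147) → 256
combine 152, Y(155) → 307
combine X(185), S(192) → 377
combine 256, 307 → 563
combine 377, 563 → 940
The encoded length is the sum of every internal node's weight: 75 + 152 + 256 + 307 + 377 + 563 + 940 = 2670 bits.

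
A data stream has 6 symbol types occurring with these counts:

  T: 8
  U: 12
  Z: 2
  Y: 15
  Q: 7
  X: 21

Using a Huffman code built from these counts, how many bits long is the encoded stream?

Greedily combine the two least-frequent nodes:
merge Z(2) and Q(7): 9
merge T(8) and 9: 17
merge U(12) and Y(15): 27
merge 17 and X(21): 38
merge 27 and 38: 65
Each symbol's bit-cost is frequency × depth; summing gives 156 bits (equivalently 9 + 17 + 27 + 38 + 65).

156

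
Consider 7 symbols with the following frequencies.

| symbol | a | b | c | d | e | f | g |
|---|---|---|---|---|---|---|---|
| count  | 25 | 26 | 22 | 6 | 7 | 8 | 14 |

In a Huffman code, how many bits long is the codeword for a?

2

Build the tree from the bottom:
combine d(6), e(7) → 13
combine f(8), 13 → 21
combine g(14), 21 → 35
combine c(22), a(25) → 47
combine b(26), 35 → 61
combine 47, 61 → 108
The subtree containing a is merged 2 times, so code length = 2.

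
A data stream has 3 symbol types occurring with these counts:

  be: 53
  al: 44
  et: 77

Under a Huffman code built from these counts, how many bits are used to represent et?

Build the tree from the bottom:
al(44) + be(53) → 97
et(77) + 97 → 174
et sits one level below the root: a 1-bit codeword.

1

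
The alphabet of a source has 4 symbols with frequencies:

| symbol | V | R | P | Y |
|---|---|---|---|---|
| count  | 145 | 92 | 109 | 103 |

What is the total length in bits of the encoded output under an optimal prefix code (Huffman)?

Greedily combine the two least-frequent nodes:
combine R(92), Y(103) → 195
combine P(109), V(145) → 254
combine 195, 254 → 449
Total encoded bits = sum of merged weights = 195 + 254 + 449 = 898.

898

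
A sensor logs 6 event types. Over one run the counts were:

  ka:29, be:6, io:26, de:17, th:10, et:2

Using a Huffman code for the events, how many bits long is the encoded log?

206

Merge the two smallest weights repeatedly:
combine et(2), be(6) → 8
combine 8, th(10) → 18
combine de(17), 18 → 35
combine io(26), ka(29) → 55
combine 35, 55 → 90
Each symbol's bit-cost is frequency × depth; summing gives 206 bits (equivalently 8 + 18 + 35 + 55 + 90).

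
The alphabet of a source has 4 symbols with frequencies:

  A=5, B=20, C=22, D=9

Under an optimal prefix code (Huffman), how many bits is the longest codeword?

Merge the two lowest-weight nodes at each step:
combine A(5), D(9) → 14
combine 14, B(20) → 34
combine C(22), 34 → 56
The rarest symbols sit at the bottom; the longest codeword is 3 bits.

3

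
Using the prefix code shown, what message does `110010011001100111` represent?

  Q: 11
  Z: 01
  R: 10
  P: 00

Read left to right; each codeword is recognised as soon as it completes (prefix code):
  11→Q | 00→P | 10→R | 01→Z | 10→R | 01→Z | 10→R | 01→Z | 11→Q
Decoded message: QPRZRZRZQ

QPRZRZRZQ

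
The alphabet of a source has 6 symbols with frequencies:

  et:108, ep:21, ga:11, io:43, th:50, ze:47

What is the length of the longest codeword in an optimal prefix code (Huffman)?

4

Merge the two lowest-weight nodes at each step:
merge ga(11) and ep(21): 32
merge 32 and io(43): 75
merge ze(47) and th(50): 97
merge 75 and 97: 172
merge et(108) and 172: 280
The first pair merged (ga, ep) ends up deepest, at depth 4.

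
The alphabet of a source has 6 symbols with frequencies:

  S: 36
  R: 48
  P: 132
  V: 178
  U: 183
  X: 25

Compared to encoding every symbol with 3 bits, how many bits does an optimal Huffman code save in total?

432

Fixed-length: 3 bits × 602 symbols = 1806 bits.
Huffman merges:
X(25) + S(36) → 61
R(48) + 61 → 109
109 + P(132) → 241
V(178) + U(183) → 361
241 + 361 → 602
Huffman total = 61 + 109 + 241 + 361 + 602 = 1374 bits.
Saving = 1806 − 1374 = 432 bits.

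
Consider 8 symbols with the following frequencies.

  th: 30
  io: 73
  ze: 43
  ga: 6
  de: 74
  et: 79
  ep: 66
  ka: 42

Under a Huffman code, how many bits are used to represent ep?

3

Build the tree from the bottom:
ga(6) + th(30) → 36
36 + ka(42) → 78
ze(43) + ep(66) → 109
io(73) + de(74) → 147
78 + et(79) → 157
109 + 147 → 256
157 + 256 → 413
The subtree containing ep is merged 3 times, so code length = 3.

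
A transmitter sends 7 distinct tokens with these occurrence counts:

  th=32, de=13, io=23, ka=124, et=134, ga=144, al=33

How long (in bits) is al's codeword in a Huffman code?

Repeatedly merge the two smallest:
combine de(13), io(23) → 36
combine th(32), al(33) → 65
combine 36, 65 → 101
combine 101, ka(124) → 225
combine et(134), ga(144) → 278
combine 225, 278 → 503
The subtree containing al is merged 4 times, so code length = 4.

4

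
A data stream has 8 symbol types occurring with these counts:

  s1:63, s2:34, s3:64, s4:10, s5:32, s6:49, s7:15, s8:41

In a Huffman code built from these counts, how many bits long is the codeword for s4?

Repeatedly merge the two smallest:
s4(10) + s7(15) → 25
25 + s5(32) → 57
s2(34) + s8(41) → 75
s6(49) + 57 → 106
s1(63) + s3(64) → 127
75 + 106 → 181
127 + 181 → 308
s4 sits 5 levels below the root, so its codeword is 5 bits.

5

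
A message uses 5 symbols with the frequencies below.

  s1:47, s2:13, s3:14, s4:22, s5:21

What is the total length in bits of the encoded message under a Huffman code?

257

Greedily combine the two least-frequent nodes:
merge s2(13) and s3(14): 27
merge s5(21) and s4(22): 43
merge 27 and 43: 70
merge s1(47) and 70: 117
The encoded length is the sum of every internal node's weight: 27 + 43 + 70 + 117 = 257 bits.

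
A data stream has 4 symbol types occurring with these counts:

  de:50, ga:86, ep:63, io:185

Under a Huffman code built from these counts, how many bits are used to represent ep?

Huffman merges, smallest pair first:
merge de(50) and ep(63): 113
merge ga(86) and 113: 199
merge io(185) and 199: 384
The subtree containing ep is merged 3 times, so code length = 3.

3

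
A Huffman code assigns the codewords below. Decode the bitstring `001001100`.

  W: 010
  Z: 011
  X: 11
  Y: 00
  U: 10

YUZY

Read left to right; each codeword is recognised as soon as it completes (prefix code):
  00→Y | 10→U | 011→Z | 00→Y
Decoded message: YUZY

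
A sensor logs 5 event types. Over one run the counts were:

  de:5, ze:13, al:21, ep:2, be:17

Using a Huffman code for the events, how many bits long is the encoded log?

Build the Huffman tree bottom-up:
ep(2) + de(5) → 7
7 + ze(13) → 20
be(17) + 20 → 37
al(21) + 37 → 58
Total encoded bits = sum of merged weights = 7 + 20 + 37 + 58 = 122.

122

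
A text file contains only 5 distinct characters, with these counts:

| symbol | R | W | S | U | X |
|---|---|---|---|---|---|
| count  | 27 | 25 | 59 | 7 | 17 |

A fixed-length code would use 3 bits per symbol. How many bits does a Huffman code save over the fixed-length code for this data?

121

Fixed-length: 3 bits × 135 symbols = 405 bits.
Huffman merges:
U(7) + X(17) → 24
24 + W(25) → 49
R(27) + 49 → 76
S(59) + 76 → 135
Huffman total = 24 + 49 + 76 + 135 = 284 bits.
Saving = 405 − 284 = 121 bits.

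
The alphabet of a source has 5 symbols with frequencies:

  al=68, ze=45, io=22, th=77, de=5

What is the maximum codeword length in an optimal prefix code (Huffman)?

4

Merge the two lowest-weight nodes at each step:
combine de(5), io(22) → 27
combine 27, ze(45) → 72
combine al(68), 72 → 140
combine th(77), 140 → 217
The first pair merged (de, io) ends up deepest, at depth 4.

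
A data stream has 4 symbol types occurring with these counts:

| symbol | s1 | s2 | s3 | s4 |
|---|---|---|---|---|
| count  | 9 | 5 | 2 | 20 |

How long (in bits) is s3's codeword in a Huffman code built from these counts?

3

Huffman merges, smallest pair first:
s3(2) + s2(5) → 7
7 + s1(9) → 16
16 + s4(20) → 36
s3's leaf is at depth 3, giving a 3-bit codeword.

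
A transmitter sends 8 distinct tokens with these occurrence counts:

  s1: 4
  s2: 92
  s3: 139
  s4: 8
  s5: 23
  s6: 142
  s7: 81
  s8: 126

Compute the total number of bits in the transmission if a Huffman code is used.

1601

Build the Huffman tree bottom-up:
s1(4) + s4(8) → 12
12 + s5(23) → 35
35 + s7(81) → 116
s2(92) + 116 → 208
s8(126) + s3(139) → 265
s6(142) + 208 → 350
265 + 350 → 615
The encoded length is the sum of every internal node's weight: 12 + 35 + 116 + 208 + 265 + 350 + 615 = 1601 bits.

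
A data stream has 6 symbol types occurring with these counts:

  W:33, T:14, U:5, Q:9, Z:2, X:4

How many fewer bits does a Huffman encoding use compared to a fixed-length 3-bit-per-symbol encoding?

Fixed-length: 3 bits × 67 symbols = 201 bits.
Huffman merges:
combine Z(2), X(4) → 6
combine U(5), 6 → 11
combine Q(9), 11 → 20
combine T(14), 20 → 34
combine W(33), 34 → 67
Huffman total = 6 + 11 + 20 + 34 + 67 = 138 bits.
Saving = 201 − 138 = 63 bits.

63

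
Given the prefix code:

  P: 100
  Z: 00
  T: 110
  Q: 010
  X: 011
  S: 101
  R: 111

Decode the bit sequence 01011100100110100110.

Read left to right; each codeword is recognised as soon as it completes (prefix code):
  010→Q | 111→R | 00→Z | 100→P | 110→T | 100→P | 110→T
Decoded message: QRZPTPT

QRZPTPT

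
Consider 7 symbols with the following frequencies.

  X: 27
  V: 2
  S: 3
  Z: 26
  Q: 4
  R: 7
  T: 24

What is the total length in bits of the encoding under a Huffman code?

Greedily combine the two least-frequent nodes:
V(2) + S(3) → 5
Q(4) + 5 → 9
R(7) + 9 → 16
16 + T(24) → 40
Z(26) + X(27) → 53
40 + 53 → 93
Each symbol's bit-cost is frequency × depth; summing gives 216 bits (equivalently 5 + 9 + 16 + 40 + 53 + 93).

216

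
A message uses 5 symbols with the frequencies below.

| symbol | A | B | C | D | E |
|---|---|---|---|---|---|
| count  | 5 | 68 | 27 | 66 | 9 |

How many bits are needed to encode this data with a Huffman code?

Greedily combine the two least-frequent nodes:
combine A(5), E(9) → 14
combine 14, C(27) → 41
combine 41, D(66) → 107
combine B(68), 107 → 175
Total encoded bits = sum of merged weights = 14 + 41 + 107 + 175 = 337.

337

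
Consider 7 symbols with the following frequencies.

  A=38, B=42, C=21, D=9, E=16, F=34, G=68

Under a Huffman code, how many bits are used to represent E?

4

Huffman merges, smallest pair first:
D(9) + E(16) → 25
C(21) + 25 → 46
F(34) + A(38) → 72
B(42) + 46 → 88
G(68) + 72 → 140
88 + 140 → 228
The subtree containing E is merged 4 times, so code length = 4.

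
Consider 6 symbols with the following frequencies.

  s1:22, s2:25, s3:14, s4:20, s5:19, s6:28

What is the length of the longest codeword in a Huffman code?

3

Merge the two lowest-weight nodes at each step:
merge s3(14) and s5(19): 33
merge s4(20) and s1(22): 42
merge s2(25) and s6(28): 53
merge 33 and 42: 75
merge 53 and 75: 128
The first pair merged (s3, s5) ends up deepest, at depth 3.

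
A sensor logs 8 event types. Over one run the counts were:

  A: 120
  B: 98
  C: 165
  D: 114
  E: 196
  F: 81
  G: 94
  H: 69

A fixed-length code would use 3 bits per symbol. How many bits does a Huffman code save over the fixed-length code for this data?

46

Fixed-length: 3 bits × 937 symbols = 2811 bits.
Huffman merges:
H(69) + F(81) → 150
G(94) + B(98) → 192
D(114) + A(120) → 234
150 + C(165) → 315
192 + E(196) → 388
234 + 315 → 549
388 + 549 → 937
Huffman total = 150 + 192 + 234 + 315 + 388 + 549 + 937 = 2765 bits.
Saving = 2811 − 2765 = 46 bits.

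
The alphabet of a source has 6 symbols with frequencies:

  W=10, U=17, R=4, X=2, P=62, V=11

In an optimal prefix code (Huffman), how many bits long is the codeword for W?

Build the tree from the bottom:
combine X(2), R(4) → 6
combine 6, W(10) → 16
combine V(11), 16 → 27
combine U(17), 27 → 44
combine 44, P(62) → 106
The subtree containing W is merged 4 times, so code length = 4.

4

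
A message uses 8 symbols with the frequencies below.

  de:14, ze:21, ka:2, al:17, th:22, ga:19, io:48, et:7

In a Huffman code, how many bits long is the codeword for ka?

Huffman merges, smallest pair first:
merge ka(2) and et(7): 9
merge 9 and de(14): 23
merge al(17) and ga(19): 36
merge ze(21) and th(22): 43
merge 23 and 36: 59
merge 43 and io(48): 91
merge 59 and 91: 150
ka's leaf is at depth 4, giving a 4-bit codeword.

4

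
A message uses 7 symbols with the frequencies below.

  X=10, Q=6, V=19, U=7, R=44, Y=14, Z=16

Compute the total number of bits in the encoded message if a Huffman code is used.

Merge the two smallest weights repeatedly:
merge Q(6) and U(7): 13
merge X(10) and 13: 23
merge Y(14) and Z(16): 30
merge V(19) and 23: 42
merge 30 and 42: 72
merge R(44) and 72: 116
The encoded length is the sum of every internal node's weight: 13 + 23 + 30 + 42 + 72 + 116 = 296 bits.

296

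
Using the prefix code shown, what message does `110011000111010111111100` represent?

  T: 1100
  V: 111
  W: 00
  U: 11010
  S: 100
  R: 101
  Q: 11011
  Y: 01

Read left to right; each codeword is recognised as soon as it completes (prefix code):
  1100→T | 1100→T | 01→Y | 11010→U | 111→V | 111→V | 100→S
Decoded message: TTYUVVS

TTYUVVS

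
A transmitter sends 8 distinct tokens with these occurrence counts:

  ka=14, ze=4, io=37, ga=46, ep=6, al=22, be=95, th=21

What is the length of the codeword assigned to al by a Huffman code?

Build the tree from the bottom:
ze(4) + ep(6) → 10
10 + ka(14) → 24
th(21) + al(22) → 43
24 + io(37) → 61
43 + ga(46) → 89
61 + 89 → 150
be(95) + 150 → 245
al sits 4 levels below the root, so its codeword is 4 bits.

4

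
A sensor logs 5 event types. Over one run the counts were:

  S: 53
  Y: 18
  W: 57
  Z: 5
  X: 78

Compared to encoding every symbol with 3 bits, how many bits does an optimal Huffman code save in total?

Fixed-length: 3 bits × 211 symbols = 633 bits.
Huffman merges:
Z(5) + Y(18) → 23
23 + S(53) → 76
W(57) + 76 → 133
X(78) + 133 → 211
Huffman total = 23 + 76 + 133 + 211 = 443 bits.
Saving = 633 − 443 = 190 bits.

190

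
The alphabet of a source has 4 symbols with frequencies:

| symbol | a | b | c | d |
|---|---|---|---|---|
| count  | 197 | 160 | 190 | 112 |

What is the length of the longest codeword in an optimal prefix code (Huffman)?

2

Merge the two lowest-weight nodes at each step:
d(112) + b(160) → 272
c(190) + a(197) → 387
272 + 387 → 659
The first pair merged (d, b) ends up deepest, at depth 2.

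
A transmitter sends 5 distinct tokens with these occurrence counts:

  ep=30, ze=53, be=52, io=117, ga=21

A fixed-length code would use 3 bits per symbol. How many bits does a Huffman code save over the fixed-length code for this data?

Fixed-length: 3 bits × 273 symbols = 819 bits.
Huffman merges:
combine ga(21), ep(30) → 51
combine 51, be(52) → 103
combine ze(53), 103 → 156
combine io(117), 156 → 273
Huffman total = 51 + 103 + 156 + 273 = 583 bits.
Saving = 819 − 583 = 236 bits.

236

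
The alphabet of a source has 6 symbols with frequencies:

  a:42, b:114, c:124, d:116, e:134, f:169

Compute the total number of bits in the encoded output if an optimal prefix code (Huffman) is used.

1794

Build the Huffman tree bottom-up:
combine a(42), b(114) → 156
combine d(116), c(124) → 240
combine e(134), 156 → 290
combine f(169), 240 → 409
combine 290, 409 → 699
Total encoded bits = sum of merged weights = 156 + 240 + 290 + 409 + 699 = 1794.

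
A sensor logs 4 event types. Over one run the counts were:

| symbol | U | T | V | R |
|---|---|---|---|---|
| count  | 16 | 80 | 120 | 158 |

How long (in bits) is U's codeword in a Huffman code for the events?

3

Repeatedly merge the two smallest:
combine U(16), T(80) → 96
combine 96, V(120) → 216
combine R(158), 216 → 374
U sits 3 levels below the root, so its codeword is 3 bits.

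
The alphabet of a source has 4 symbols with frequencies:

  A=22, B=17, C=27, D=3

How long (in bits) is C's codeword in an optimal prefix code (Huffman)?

Build the tree from the bottom:
D(3) + B(17) → 20
20 + A(22) → 42
C(27) + 42 → 69
C sits one level below the root: a 1-bit codeword.

1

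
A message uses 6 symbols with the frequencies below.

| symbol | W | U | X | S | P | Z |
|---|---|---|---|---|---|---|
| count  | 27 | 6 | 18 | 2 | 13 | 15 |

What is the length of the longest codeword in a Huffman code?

Merge the two lowest-weight nodes at each step:
combine S(2), U(6) → 8
combine 8, P(13) → 21
combine Z(15), X(18) → 33
combine 21, W(27) → 48
combine 33, 48 → 81
The first pair merged (S, U) ends up deepest, at depth 4.

4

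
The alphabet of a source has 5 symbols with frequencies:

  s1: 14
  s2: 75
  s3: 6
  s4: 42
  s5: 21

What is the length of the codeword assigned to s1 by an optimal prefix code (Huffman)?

4

Build the tree from the bottom:
merge s3(6) and s1(14): 20
merge 20 and s5(21): 41
merge 41 and s4(42): 83
merge s2(75) and 83: 158
The subtree containing s1 is merged 4 times, so code length = 4.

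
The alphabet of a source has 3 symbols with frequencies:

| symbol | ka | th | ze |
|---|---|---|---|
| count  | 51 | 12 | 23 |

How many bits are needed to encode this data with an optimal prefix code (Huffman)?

121

Greedily combine the two least-frequent nodes:
th(12) + ze(23) → 35
35 + ka(51) → 86
Each symbol's bit-cost is frequency × depth; summing gives 121 bits (equivalently 35 + 86).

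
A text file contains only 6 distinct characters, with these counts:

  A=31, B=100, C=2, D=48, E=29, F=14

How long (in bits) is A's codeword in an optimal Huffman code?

Build the tree from the bottom:
C(2) + F(14) → 16
16 + E(29) → 45
A(31) + 45 → 76
D(48) + 76 → 124
B(100) + 124 → 224
A sits 3 levels below the root, so its codeword is 3 bits.

3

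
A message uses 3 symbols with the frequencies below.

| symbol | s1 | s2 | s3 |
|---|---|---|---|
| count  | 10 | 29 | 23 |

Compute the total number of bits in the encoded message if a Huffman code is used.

95

Build the Huffman tree bottom-up:
combine s1(10), s3(23) → 33
combine s2(29), 33 → 62
The encoded length is the sum of every internal node's weight: 33 + 62 = 95 bits.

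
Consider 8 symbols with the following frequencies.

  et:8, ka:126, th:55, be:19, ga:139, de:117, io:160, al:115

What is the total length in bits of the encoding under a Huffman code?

Merge the two smallest weights repeatedly:
combine et(8), be(19) → 27
combine 27, th(55) → 82
combine 82, al(115) → 197
combine de(117), ka(126) → 243
combine ga(139), io(160) → 299
combine 197, 243 → 440
combine 299, 440 → 739
Total encoded bits = sum of merged weights = 27 + 82 + 197 + 243 + 299 + 440 + 739 = 2027.

2027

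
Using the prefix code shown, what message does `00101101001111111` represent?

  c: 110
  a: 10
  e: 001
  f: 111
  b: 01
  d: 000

ebaabff

Read left to right; each codeword is recognised as soon as it completes (prefix code):
  001→e | 01→b | 10→a | 10→a | 01→b | 111→f | 111→f
Decoded message: ebaabff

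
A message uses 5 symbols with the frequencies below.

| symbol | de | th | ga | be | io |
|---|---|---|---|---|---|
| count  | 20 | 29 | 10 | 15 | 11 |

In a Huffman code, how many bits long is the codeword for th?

Huffman merges, smallest pair first:
combine ga(10), io(11) → 21
combine be(15), de(20) → 35
combine 21, th(29) → 50
combine 35, 50 → 85
th's leaf is at depth 2, giving a 2-bit codeword.

2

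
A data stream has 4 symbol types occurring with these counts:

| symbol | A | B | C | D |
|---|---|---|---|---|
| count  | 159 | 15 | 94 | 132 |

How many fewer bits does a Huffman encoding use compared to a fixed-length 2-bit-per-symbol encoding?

50

Fixed-length: 2 bits × 400 symbols = 800 bits.
Huffman merges:
merge B(15) and C(94): 109
merge 109 and D(132): 241
merge A(159) and 241: 400
Huffman total = 109 + 241 + 400 = 750 bits.
Saving = 800 − 750 = 50 bits.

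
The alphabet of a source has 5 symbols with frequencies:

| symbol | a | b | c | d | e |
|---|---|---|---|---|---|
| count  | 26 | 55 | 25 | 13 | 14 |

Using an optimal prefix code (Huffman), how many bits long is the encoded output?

Merge the two smallest weights repeatedly:
combine d(13), e(14) → 27
combine c(25), a(26) → 51
combine 27, 51 → 78
combine b(55), 78 → 133
The encoded length is the sum of every internal node's weight: 27 + 51 + 78 + 133 = 289 bits.

289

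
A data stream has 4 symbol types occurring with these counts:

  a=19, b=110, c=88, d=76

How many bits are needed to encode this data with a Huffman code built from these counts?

571

Merge the two smallest weights repeatedly:
merge a(19) and d(76): 95
merge c(88) and 95: 183
merge b(110) and 183: 293
Each symbol's bit-cost is frequency × depth; summing gives 571 bits (equivalently 95 + 183 + 293).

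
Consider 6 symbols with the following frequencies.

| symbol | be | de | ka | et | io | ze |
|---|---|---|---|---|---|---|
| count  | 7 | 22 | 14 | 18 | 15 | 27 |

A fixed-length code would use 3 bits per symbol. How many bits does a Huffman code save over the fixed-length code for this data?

49

Fixed-length: 3 bits × 103 symbols = 309 bits.
Huffman merges:
be(7) + ka(14) → 21
io(15) + et(18) → 33
21 + de(22) → 43
ze(27) + 33 → 60
43 + 60 → 103
Huffman total = 21 + 33 + 43 + 60 + 103 = 260 bits.
Saving = 309 − 260 = 49 bits.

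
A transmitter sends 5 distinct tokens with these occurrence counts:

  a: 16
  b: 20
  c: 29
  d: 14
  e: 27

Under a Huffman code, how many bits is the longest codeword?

Merge the two lowest-weight nodes at each step:
merge d(14) and a(16): 30
merge b(20) and e(27): 47
merge c(29) and 30: 59
merge 47 and 59: 106
The first pair merged (d, a) ends up deepest, at depth 3.

3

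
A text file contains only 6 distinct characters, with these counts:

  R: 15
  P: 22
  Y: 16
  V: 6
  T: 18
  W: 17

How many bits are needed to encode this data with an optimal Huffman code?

Merge the two smallest weights repeatedly:
V(6) + R(15) → 21
Y(16) + W(17) → 33
T(18) + 21 → 39
P(22) + 33 → 55
39 + 55 → 94
Each symbol's bit-cost is frequency × depth; summing gives 242 bits (equivalently 21 + 33 + 39 + 55 + 94).

242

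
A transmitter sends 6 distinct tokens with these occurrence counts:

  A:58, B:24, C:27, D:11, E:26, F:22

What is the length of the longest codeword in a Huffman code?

3

Merge the two lowest-weight nodes at each step:
combine D(11), F(22) → 33
combine B(24), E(26) → 50
combine C(27), 33 → 60
combine 50, A(58) → 108
combine 60, 108 → 168
The rarest symbols sit at the bottom; the longest codeword is 3 bits.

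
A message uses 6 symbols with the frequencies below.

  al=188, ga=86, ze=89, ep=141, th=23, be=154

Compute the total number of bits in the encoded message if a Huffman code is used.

1669

Greedily combine the two least-frequent nodes:
combine th(23), ga(86) → 109
combine ze(89), 109 → 198
combine ep(141), be(154) → 295
combine al(188), 198 → 386
combine 295, 386 → 681
The encoded length is the sum of every internal node's weight: 109 + 198 + 295 + 386 + 681 = 1669 bits.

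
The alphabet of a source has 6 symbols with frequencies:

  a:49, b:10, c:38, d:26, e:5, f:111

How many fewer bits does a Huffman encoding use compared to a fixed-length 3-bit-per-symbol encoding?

215

Fixed-length: 3 bits × 239 symbols = 717 bits.
Huffman merges:
e(5) + b(10) → 15
15 + d(26) → 41
c(38) + 41 → 79
a(49) + 79 → 128
f(111) + 128 → 239
Huffman total = 15 + 41 + 79 + 128 + 239 = 502 bits.
Saving = 717 − 502 = 215 bits.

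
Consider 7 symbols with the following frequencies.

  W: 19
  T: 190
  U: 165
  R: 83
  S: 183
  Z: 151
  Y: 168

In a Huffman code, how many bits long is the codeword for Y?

Repeatedly merge the two smallest:
combine W(19), R(83) → 102
combine 102, Z(151) → 253
combine U(165), Y(168) → 333
combine S(183), T(190) → 373
combine 253, 333 → 586
combine 373, 586 → 959
Y's leaf is at depth 3, giving a 3-bit codeword.

3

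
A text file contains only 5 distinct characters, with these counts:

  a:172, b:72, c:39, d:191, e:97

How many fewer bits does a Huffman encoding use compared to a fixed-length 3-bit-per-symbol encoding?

460

Fixed-length: 3 bits × 571 symbols = 1713 bits.
Huffman merges:
merge c(39) and b(72): 111
merge e(97) and 111: 208
merge a(172) and d(191): 363
merge 208 and 363: 571
Huffman total = 111 + 208 + 363 + 571 = 1253 bits.
Saving = 1713 − 1253 = 460 bits.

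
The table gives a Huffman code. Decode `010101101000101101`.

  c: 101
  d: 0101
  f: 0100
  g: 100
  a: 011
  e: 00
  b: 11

dafdc

Read left to right; each codeword is recognised as soon as it completes (prefix code):
  0101→d | 011→a | 0100→f | 0101→d | 101→c
Decoded message: dafdc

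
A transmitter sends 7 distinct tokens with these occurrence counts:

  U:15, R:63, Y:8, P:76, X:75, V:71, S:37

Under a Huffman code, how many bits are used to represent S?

Huffman merges, smallest pair first:
Y(8) + U(15) → 23
23 + S(37) → 60
60 + R(63) → 123
V(71) + X(75) → 146
P(76) + 123 → 199
146 + 199 → 345
S sits 4 levels below the root, so its codeword is 4 bits.

4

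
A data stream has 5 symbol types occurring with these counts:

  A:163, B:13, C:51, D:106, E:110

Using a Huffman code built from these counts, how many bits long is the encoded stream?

950

Greedily combine the two least-frequent nodes:
B(13) + C(51) → 64
64 + D(106) → 170
E(110) + A(163) → 273
170 + 273 → 443
Each symbol's bit-cost is frequency × depth; summing gives 950 bits (equivalently 64 + 170 + 273 + 443).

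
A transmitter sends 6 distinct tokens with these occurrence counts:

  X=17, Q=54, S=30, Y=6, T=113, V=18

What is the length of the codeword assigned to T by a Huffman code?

1

Build the tree from the bottom:
merge Y(6) and X(17): 23
merge V(18) and 23: 41
merge S(30) and 41: 71
merge Q(54) and 71: 125
merge T(113) and 125: 238
T sits one level below the root: a 1-bit codeword.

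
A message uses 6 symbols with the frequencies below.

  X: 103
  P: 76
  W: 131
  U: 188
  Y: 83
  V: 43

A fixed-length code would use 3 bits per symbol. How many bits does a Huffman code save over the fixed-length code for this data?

Fixed-length: 3 bits × 624 symbols = 1872 bits.
Huffman merges:
combine V(43), P(76) → 119
combine Y(83), X(103) → 186
combine 119, W(131) → 250
combine 186, U(188) → 374
combine 250, 374 → 624
Huffman total = 119 + 186 + 250 + 374 + 624 = 1553 bits.
Saving = 1872 − 1553 = 319 bits.

319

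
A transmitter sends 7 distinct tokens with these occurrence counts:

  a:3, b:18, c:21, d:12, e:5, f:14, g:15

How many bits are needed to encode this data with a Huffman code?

Build the Huffman tree bottom-up:
merge a(3) and e(5): 8
merge 8 and d(12): 20
merge f(14) and g(15): 29
merge b(18) and 20: 38
merge c(21) and 29: 50
merge 38 and 50: 88
Each symbol's bit-cost is frequency × depth; summing gives 233 bits (equivalently 8 + 20 + 29 + 38 + 50 + 88).

233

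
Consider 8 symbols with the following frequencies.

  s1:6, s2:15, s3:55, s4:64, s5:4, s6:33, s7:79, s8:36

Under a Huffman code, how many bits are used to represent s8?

3

Repeatedly merge the two smallest:
combine s5(4), s1(6) → 10
combine 10, s2(15) → 25
combine 25, s6(33) → 58
combine s8(36), s3(55) → 91
combine 58, s4(64) → 122
combine s7(79), 91 → 170
combine 122, 170 → 292
s8's leaf is at depth 3, giving a 3-bit codeword.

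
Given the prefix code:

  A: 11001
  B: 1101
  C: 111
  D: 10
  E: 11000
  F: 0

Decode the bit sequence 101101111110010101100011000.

Read left to right; each codeword is recognised as soon as it completes (prefix code):
  10→D | 1101→B | 111→C | 11001→A | 0→F | 10→D | 11000→E | 11000→E
Decoded message: DBCAFDEE

DBCAFDEE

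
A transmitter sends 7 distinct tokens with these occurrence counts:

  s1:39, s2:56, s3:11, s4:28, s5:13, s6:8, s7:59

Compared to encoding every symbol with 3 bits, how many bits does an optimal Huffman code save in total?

103

Fixed-length: 3 bits × 214 symbols = 642 bits.
Huffman merges:
s6(8) + s3(11) → 19
s5(13) + 19 → 32
s4(28) + 32 → 60
s1(39) + s2(56) → 95
s7(59) + 60 → 119
95 + 119 → 214
Huffman total = 19 + 32 + 60 + 95 + 119 + 214 = 539 bits.
Saving = 642 − 539 = 103 bits.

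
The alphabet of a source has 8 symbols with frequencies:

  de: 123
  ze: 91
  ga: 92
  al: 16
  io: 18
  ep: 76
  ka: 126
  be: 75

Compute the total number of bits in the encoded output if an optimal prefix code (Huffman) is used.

1745

Build the Huffman tree bottom-up:
combine al(16), io(18) → 34
combine 34, be(75) → 109
combine ep(76), ze(91) → 167
combine ga(92), 109 → 201
combine de(123), ka(126) → 249
combine 167, 201 → 368
combine 249, 368 → 617
Each symbol's bit-cost is frequency × depth; summing gives 1745 bits (equivalently 34 + 109 + 167 + 201 + 249 + 368 + 617).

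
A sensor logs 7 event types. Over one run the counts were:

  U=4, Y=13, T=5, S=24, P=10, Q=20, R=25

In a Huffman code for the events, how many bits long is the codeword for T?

5

Build the tree from the bottom:
U(4) + T(5) → 9
9 + P(10) → 19
Y(13) + 19 → 32
Q(20) + S(24) → 44
R(25) + 32 → 57
44 + 57 → 101
T's leaf is at depth 5, giving a 5-bit codeword.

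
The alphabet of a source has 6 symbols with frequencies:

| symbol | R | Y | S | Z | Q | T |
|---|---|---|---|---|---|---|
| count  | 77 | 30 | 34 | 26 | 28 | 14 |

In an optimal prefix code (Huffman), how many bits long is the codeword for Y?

3

Huffman merges, smallest pair first:
merge T(14) and Z(26): 40
merge Q(28) and Y(30): 58
merge S(34) and 40: 74
merge 58 and 74: 132
merge R(77) and 132: 209
Y sits 3 levels below the root, so its codeword is 3 bits.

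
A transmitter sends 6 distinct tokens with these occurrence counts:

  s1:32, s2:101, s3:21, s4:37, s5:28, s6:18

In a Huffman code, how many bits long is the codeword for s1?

Repeatedly merge the two smallest:
merge s6(18) and s3(21): 39
merge s5(28) and s1(32): 60
merge s4(37) and 39: 76
merge 60 and 76: 136
merge s2(101) and 136: 237
s1 sits 3 levels below the root, so its codeword is 3 bits.

3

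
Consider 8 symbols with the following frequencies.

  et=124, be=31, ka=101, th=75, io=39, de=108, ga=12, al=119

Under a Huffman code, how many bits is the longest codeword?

Merge the two lowest-weight nodes at each step:
ga(12) + be(31) → 43
io(39) + 43 → 82
th(75) + 82 → 157
ka(101) + de(108) → 209
al(119) + et(124) → 243
157 + 209 → 366
243 + 366 → 609
The first pair merged (ga, be) ends up deepest, at depth 5.

5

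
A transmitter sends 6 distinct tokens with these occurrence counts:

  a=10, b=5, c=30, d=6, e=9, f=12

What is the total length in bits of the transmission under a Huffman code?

167

Merge the two smallest weights repeatedly:
combine b(5), d(6) → 11
combine e(9), a(10) → 19
combine 11, f(12) → 23
combine 19, 23 → 42
combine c(30), 42 → 72
Total encoded bits = sum of merged weights = 11 + 19 + 23 + 42 + 72 = 167.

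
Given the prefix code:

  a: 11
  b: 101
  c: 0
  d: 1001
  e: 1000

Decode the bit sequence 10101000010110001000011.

bcecbeeca

Read left to right; each codeword is recognised as soon as it completes (prefix code):
  101→b | 0→c | 1000→e | 0→c | 101→b | 1000→e | 1000→e | 0→c | 11→a
Decoded message: bcecbeeca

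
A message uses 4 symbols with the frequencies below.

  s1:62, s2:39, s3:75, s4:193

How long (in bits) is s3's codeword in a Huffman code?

2

Repeatedly merge the two smallest:
merge s2(39) and s1(62): 101
merge s3(75) and 101: 176
merge 176 and s4(193): 369
The subtree containing s3 is merged 2 times, so code length = 2.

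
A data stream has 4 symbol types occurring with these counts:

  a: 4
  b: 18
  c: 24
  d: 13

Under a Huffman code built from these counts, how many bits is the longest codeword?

3

Merge the two lowest-weight nodes at each step:
merge a(4) and d(13): 17
merge 17 and b(18): 35
merge c(24) and 35: 59
The first pair merged (a, d) ends up deepest, at depth 3.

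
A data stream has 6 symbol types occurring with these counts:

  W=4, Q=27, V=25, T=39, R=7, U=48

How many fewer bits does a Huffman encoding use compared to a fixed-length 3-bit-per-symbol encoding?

103

Fixed-length: 3 bits × 150 symbols = 450 bits.
Huffman merges:
combine W(4), R(7) → 11
combine 11, V(25) → 36
combine Q(27), 36 → 63
combine T(39), U(48) → 87
combine 63, 87 → 150
Huffman total = 11 + 36 + 63 + 87 + 150 = 347 bits.
Saving = 450 − 347 = 103 bits.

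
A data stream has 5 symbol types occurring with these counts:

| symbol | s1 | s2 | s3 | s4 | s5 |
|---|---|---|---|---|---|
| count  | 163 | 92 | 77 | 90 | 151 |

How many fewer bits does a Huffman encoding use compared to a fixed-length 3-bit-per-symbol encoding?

Fixed-length: 3 bits × 573 symbols = 1719 bits.
Huffman merges:
combine s3(77), s4(90) → 167
combine s2(92), s5(151) → 243
combine s1(163), 167 → 330
combine 243, 330 → 573
Huffman total = 167 + 243 + 330 + 573 = 1313 bits.
Saving = 1719 − 1313 = 406 bits.

406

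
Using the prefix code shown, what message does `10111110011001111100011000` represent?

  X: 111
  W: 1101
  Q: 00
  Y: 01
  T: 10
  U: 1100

TXUUXUYTQ

Read left to right; each codeword is recognised as soon as it completes (prefix code):
  10→T | 111→X | 1100→U | 1100→U | 111→X | 1100→U | 01→Y | 10→T | 00→Q
Decoded message: TXUUXUYTQ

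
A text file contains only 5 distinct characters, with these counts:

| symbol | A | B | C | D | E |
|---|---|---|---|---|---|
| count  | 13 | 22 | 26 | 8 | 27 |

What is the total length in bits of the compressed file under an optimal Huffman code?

Greedily combine the two least-frequent nodes:
D(8) + A(13) → 21
21 + B(22) → 43
C(26) + E(27) → 53
43 + 53 → 96
The encoded length is the sum of every internal node's weight: 21 + 43 + 53 + 96 = 213 bits.

213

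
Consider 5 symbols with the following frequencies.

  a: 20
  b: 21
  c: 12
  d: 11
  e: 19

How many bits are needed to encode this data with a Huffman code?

Merge the two smallest weights repeatedly:
d(11) + c(12) → 23
e(19) + a(20) → 39
b(21) + 23 → 44
39 + 44 → 83
The encoded length is the sum of every internal node's weight: 23 + 39 + 44 + 83 = 189 bits.

189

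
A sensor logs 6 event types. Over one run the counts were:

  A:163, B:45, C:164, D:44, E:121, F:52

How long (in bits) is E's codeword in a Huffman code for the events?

Huffman merges, smallest pair first:
combine D(44), B(45) → 89
combine F(52), 89 → 141
combine E(121), 141 → 262
combine A(163), C(164) → 327
combine 262, 327 → 589
E sits 2 levels below the root, so its codeword is 2 bits.

2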